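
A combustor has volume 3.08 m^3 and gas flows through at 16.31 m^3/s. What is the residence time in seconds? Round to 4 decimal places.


tau = V / Q_flow
tau = 3.08 / 16.31 = 0.1888 s


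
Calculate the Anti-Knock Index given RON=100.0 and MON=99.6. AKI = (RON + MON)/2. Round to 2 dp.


AKI = (RON + MON) / 2
AKI = (100.0 + 99.6) / 2
AKI = 199.6 / 2 = 99.80


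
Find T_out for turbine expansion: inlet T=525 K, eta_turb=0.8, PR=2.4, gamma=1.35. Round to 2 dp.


T_out = T_in * (1 - eta * (1 - PR^(-(gamma-1)/gamma)))
Exponent = -(1.35-1)/1.35 = -0.25925926
PR^exp = 2.4^(-0.25925926) = 0.79694200
Factor = 1 - 0.8*(1 - 0.79694200) = 0.83755360
T_out = 525 * 0.83755360 = 439.72 K


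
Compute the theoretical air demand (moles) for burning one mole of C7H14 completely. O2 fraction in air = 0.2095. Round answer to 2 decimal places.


Balanced combustion: C7H14 + 10.5 O2 -> 7 CO2 + 7 H2O
O2 needed = C + H/4 = 7 + 14/4 = 10.50 moles
Air moles = O2 / 0.2095 = 10.50 / 0.2095 = 50.12 moles air


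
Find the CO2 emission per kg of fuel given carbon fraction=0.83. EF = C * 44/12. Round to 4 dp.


EF = C_frac * (M_CO2 / M_C)
EF = 0.83 * (44/12)
EF = 0.83 * 3.666667 = 3.0433 kg_CO2/kg_fuel


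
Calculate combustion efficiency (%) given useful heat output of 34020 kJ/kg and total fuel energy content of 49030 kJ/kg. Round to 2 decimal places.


Efficiency = (Q_useful / Q_fuel) * 100
Efficiency = (34020 / 49030) * 100
Efficiency = 0.6939 * 100 = 69.39%


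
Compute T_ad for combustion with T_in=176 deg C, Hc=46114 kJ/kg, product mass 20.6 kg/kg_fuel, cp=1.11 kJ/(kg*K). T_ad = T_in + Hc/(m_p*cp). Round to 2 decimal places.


T_ad = T_in + Hc / (m_p * cp)
Denominator = 20.6 * 1.11 = 22.8660
Temperature rise = 46114 / 22.8660 = 2016.71 K
T_ad = 176 + 2016.71 = 2192.71 deg C


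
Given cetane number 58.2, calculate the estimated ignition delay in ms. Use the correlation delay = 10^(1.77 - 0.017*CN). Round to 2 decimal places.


delay = 10^(1.77 - 0.017*CN)
Exponent = 1.77 - 0.017*58.2 = 0.7806
delay = 10^0.7806 = 6.03 ms


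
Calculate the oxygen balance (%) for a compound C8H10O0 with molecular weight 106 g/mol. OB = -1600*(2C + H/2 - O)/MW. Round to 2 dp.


OB = -1600 * (2C + H/2 - O) / MW
Inner = 2*8 + 10/2 - 0 = 21.00
OB = -1600 * 21.00 / 106 = -316.98%


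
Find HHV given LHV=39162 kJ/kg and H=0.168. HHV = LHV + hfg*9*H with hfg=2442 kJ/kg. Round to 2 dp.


HHV = LHV + hfg * 9 * H
Water addition = 2442 * 9 * 0.168 = 3692.304 kJ/kg
HHV = 39162 + 3692.304 = 42854.30 kJ/kg


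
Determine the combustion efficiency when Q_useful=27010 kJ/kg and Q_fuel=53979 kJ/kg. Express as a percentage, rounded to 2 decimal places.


Efficiency = (Q_useful / Q_fuel) * 100
Efficiency = (27010 / 53979) * 100
Efficiency = 0.5004 * 100 = 50.04%


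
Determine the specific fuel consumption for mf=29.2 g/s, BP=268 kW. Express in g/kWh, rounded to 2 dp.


SFC = (mf / BP) * 3600
Rate = 29.2 / 268 = 0.108955 g/(s*kW)
SFC = 0.108955 * 3600 = 392.24 g/kWh


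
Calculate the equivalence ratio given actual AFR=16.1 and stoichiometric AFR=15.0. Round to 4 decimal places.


phi = AFR_stoich / AFR_actual
phi = 15.0 / 16.1 = 0.9317


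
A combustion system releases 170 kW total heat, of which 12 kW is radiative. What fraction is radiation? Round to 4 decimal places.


f_rad = Q_rad / Q_total
f_rad = 12 / 170 = 0.0706


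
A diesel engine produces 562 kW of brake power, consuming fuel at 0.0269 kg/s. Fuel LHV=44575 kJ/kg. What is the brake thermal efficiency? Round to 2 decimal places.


eta_BTE = (BP / (mf * LHV)) * 100
Denominator = 0.0269 * 44575 = 1199.0675 kW
eta_BTE = (562 / 1199.0675) * 100 = 46.87%


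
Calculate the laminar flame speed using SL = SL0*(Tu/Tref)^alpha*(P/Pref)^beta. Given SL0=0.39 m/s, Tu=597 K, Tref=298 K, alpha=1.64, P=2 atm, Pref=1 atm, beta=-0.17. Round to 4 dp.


SL = SL0 * (Tu/Tref)^alpha * (P/Pref)^beta
T ratio = 597/298 = 2.00335570
(T ratio)^alpha = 2.00335570^1.64 = 3.125239
(P/Pref)^beta = 2^(-0.17) = 0.888843
SL = 0.39 * 3.125239 * 0.888843 = 1.0834 m/s


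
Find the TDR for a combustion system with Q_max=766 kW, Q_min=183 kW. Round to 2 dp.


TDR = Q_max / Q_min
TDR = 766 / 183 = 4.19


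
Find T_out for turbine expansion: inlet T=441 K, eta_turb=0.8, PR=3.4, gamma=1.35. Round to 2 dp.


T_out = T_in * (1 - eta * (1 - PR^(-(gamma-1)/gamma)))
Exponent = -(1.35-1)/1.35 = -0.25925926
PR^exp = 3.4^(-0.25925926) = 0.72813041
Factor = 1 - 0.8*(1 - 0.72813041) = 0.78250433
T_out = 441 * 0.78250433 = 345.08 K


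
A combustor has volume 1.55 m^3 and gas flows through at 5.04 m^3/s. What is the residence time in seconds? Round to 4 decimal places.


tau = V / Q_flow
tau = 1.55 / 5.04 = 0.3075 s


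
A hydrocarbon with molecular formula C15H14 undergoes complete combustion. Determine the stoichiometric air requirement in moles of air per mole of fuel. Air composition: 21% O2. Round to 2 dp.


Balanced combustion: C15H14 + 18.5 O2 -> 15 CO2 + 7 H2O
O2 needed = C + H/4 = 15 + 14/4 = 18.50 moles
Air moles = O2 / 0.21 = 18.50 / 0.21 = 88.10 moles air


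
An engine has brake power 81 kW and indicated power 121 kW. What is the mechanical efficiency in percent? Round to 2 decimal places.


eta_mech = (BP / IP) * 100
Ratio = 81 / 121 = 0.6694
eta_mech = 0.6694 * 100 = 66.94%


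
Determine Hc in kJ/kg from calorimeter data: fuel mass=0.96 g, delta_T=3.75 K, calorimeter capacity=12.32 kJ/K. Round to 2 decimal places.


Hc = C_cal * delta_T / m_fuel
Q_released = 12.32 * 3.75 = 46.2000 kJ
m_fuel = 0.96 g = 0.96/1000 kg = 0.000960 kg
Hc = 46.2000 / 0.000960 = 48125.00 kJ/kg


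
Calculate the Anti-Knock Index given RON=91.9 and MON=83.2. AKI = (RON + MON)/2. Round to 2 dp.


AKI = (RON + MON) / 2
AKI = (91.9 + 83.2) / 2
AKI = 175.1 / 2 = 87.55


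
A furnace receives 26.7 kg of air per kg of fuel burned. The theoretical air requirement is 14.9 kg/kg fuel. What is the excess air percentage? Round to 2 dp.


Excess air = actual - stoichiometric = 26.7 - 14.9 = 11.80 kg/kg fuel
Excess air % = (excess / stoich) * 100 = (11.80 / 14.9) * 100 = 79.19%


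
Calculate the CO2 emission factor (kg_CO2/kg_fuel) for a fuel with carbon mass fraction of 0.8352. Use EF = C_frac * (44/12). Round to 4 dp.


EF = C_frac * (M_CO2 / M_C)
EF = 0.8352 * (44/12)
EF = 0.8352 * 3.666667 = 3.0624 kg_CO2/kg_fuel


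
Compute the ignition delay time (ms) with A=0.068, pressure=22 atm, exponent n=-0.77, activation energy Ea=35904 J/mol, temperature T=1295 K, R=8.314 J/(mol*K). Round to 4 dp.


tau = A * P^n * exp(Ea/(R*T))
P^n = 22^(-0.77) = 0.09254107
Ea/(R*T) = 35904/(8.314*1295) = 3.334748
exp(Ea/(R*T)) = 28.071314
tau = 0.068 * 0.09254107 * 28.071314 = 0.1766 ms


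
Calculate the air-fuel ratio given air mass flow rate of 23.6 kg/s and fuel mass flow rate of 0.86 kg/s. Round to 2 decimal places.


AFR = m_air / m_fuel
AFR = 23.6 / 0.86 = 27.44


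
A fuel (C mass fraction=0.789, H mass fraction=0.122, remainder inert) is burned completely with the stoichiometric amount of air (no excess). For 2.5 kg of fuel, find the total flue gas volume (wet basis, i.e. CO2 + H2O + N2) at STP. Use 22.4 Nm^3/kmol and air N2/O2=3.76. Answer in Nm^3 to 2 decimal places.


Per kg fuel: CO2 = (C/12 kmol)*22.4 = (0.789/12)*22.4 = 1.47280 Nm^3
Per kg fuel: H2O = (H/2 kmol)*22.4 = (0.122/2)*22.4 = 1.36640 Nm^3
O2 needed per kg fuel = C/12 + H/4 = 0.789/12 + 0.122/4 = 0.09625000 kmol
Per kg fuel: N2 = O2*3.76*22.4 = 0.09625000*3.76*22.4 = 8.10656 Nm^3
Total per kg = 1.47280 + 1.36640 + 8.10656 = 10.94576 Nm^3
Total = 10.94576 * 2.5 = 27.36 Nm^3


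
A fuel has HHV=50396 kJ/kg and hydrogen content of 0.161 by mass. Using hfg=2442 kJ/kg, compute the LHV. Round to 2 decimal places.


LHV = HHV - hfg * 9 * H
Water correction = 2442 * 9 * 0.161 = 3538.458 kJ/kg
LHV = 50396 - 3538.458 = 46857.54 kJ/kg


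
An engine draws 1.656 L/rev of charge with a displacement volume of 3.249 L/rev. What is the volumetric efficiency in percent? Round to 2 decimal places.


eta_v = (V_actual / V_disp) * 100
Ratio = 1.656 / 3.249 = 0.5097
eta_v = 0.5097 * 100 = 50.97%


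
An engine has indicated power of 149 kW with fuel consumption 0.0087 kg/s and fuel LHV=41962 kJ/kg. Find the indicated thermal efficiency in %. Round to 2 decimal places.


eta_ith = (IP / (mf * LHV)) * 100
Denominator = 0.0087 * 41962 = 365.0694 kW
eta_ith = (149 / 365.0694) * 100 = 40.81%


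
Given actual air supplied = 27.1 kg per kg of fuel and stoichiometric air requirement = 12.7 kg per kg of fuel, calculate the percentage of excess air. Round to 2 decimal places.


Excess air = actual - stoichiometric = 27.1 - 12.7 = 14.40 kg/kg fuel
Excess air % = (excess / stoich) * 100 = (14.40 / 12.7) * 100 = 113.39%


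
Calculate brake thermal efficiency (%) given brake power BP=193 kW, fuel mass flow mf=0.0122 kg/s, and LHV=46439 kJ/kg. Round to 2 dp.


eta_BTE = (BP / (mf * LHV)) * 100
Denominator = 0.0122 * 46439 = 566.5558 kW
eta_BTE = (193 / 566.5558) * 100 = 34.07%


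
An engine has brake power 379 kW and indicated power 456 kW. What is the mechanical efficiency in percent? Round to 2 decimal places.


eta_mech = (BP / IP) * 100
Ratio = 379 / 456 = 0.8311
eta_mech = 0.8311 * 100 = 83.11%


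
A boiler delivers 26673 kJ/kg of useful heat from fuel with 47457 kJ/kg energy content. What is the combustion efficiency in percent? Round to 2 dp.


Efficiency = (Q_useful / Q_fuel) * 100
Efficiency = (26673 / 47457) * 100
Efficiency = 0.5620 * 100 = 56.20%


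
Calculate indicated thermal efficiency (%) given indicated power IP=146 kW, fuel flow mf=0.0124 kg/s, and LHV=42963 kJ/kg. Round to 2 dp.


eta_ith = (IP / (mf * LHV)) * 100
Denominator = 0.0124 * 42963 = 532.7412 kW
eta_ith = (146 / 532.7412) * 100 = 27.41%


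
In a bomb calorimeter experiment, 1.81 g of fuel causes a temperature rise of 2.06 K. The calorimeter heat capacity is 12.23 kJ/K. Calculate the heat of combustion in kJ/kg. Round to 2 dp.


Hc = C_cal * delta_T / m_fuel
Q_released = 12.23 * 2.06 = 25.1938 kJ
m_fuel = 1.81 g = 1.81/1000 kg = 0.001810 kg
Hc = 25.1938 / 0.001810 = 13919.23 kJ/kg


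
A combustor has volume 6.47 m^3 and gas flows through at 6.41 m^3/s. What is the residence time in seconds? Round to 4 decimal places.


tau = V / Q_flow
tau = 6.47 / 6.41 = 1.0094 s


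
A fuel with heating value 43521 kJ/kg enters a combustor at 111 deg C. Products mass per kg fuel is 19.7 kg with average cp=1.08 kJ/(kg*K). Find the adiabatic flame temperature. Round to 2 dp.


T_ad = T_in + Hc / (m_p * cp)
Denominator = 19.7 * 1.08 = 21.2760
Temperature rise = 43521 / 21.2760 = 2045.54 K
T_ad = 111 + 2045.54 = 2156.54 deg C


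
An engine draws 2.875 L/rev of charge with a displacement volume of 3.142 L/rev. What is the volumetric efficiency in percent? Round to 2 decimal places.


eta_v = (V_actual / V_disp) * 100
Ratio = 2.875 / 3.142 = 0.9150
eta_v = 0.9150 * 100 = 91.50%


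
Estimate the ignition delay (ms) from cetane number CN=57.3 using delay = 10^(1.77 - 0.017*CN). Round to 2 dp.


delay = 10^(1.77 - 0.017*CN)
Exponent = 1.77 - 0.017*57.3 = 0.7959
delay = 10^0.7959 = 6.25 ms


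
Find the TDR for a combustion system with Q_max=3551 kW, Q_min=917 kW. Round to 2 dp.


TDR = Q_max / Q_min
TDR = 3551 / 917 = 3.87


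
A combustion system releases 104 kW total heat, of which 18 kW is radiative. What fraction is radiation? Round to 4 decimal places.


f_rad = Q_rad / Q_total
f_rad = 18 / 104 = 0.1731


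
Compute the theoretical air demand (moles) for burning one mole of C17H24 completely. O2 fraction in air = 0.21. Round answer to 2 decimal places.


Balanced combustion: C17H24 + 23 O2 -> 17 CO2 + 12 H2O
O2 needed = C + H/4 = 17 + 24/4 = 23.00 moles
Air moles = O2 / 0.21 = 23.00 / 0.21 = 109.52 moles air


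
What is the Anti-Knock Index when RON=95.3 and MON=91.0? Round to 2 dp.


AKI = (RON + MON) / 2
AKI = (95.3 + 91.0) / 2
AKI = 186.3 / 2 = 93.15


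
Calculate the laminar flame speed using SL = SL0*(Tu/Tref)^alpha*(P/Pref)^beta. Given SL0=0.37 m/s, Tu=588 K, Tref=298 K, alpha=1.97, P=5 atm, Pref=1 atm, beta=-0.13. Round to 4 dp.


SL = SL0 * (Tu/Tref)^alpha * (P/Pref)^beta
T ratio = 588/298 = 1.97315436
(T ratio)^alpha = 1.97315436^1.97 = 3.814761
(P/Pref)^beta = 5^(-0.13) = 0.811211
SL = 0.37 * 3.814761 * 0.811211 = 1.1450 m/s


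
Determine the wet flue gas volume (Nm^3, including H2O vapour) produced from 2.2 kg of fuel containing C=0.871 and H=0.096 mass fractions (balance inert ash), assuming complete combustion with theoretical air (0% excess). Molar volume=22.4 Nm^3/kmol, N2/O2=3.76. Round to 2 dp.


Per kg fuel: CO2 = (C/12 kmol)*22.4 = (0.871/12)*22.4 = 1.62587 Nm^3
Per kg fuel: H2O = (H/2 kmol)*22.4 = (0.096/2)*22.4 = 1.07520 Nm^3
O2 needed per kg fuel = C/12 + H/4 = 0.871/12 + 0.096/4 = 0.09658333 kmol
Per kg fuel: N2 = O2*3.76*22.4 = 0.09658333*3.76*22.4 = 8.13463 Nm^3
Total per kg = 1.62587 + 1.07520 + 8.13463 = 10.83570 Nm^3
Total = 10.83570 * 2.2 = 23.84 Nm^3


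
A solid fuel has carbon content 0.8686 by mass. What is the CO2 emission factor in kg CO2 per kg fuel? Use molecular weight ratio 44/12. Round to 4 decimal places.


EF = C_frac * (M_CO2 / M_C)
EF = 0.8686 * (44/12)
EF = 0.8686 * 3.666667 = 3.1849 kg_CO2/kg_fuel


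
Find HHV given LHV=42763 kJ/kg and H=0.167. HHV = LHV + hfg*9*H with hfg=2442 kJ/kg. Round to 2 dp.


HHV = LHV + hfg * 9 * H
Water addition = 2442 * 9 * 0.167 = 3670.326 kJ/kg
HHV = 42763 + 3670.326 = 46433.33 kJ/kg


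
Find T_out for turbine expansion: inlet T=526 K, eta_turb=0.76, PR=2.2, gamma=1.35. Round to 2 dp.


T_out = T_in * (1 - eta * (1 - PR^(-(gamma-1)/gamma)))
Exponent = -(1.35-1)/1.35 = -0.25925926
PR^exp = 2.2^(-0.25925926) = 0.81512413
Factor = 1 - 0.76*(1 - 0.81512413) = 0.85949434
T_out = 526 * 0.85949434 = 452.09 K


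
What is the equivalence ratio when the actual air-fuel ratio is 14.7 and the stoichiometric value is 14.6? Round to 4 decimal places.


phi = AFR_stoich / AFR_actual
phi = 14.6 / 14.7 = 0.9932


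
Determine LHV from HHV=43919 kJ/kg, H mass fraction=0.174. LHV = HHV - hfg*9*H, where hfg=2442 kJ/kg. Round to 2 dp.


LHV = HHV - hfg * 9 * H
Water correction = 2442 * 9 * 0.174 = 3824.172 kJ/kg
LHV = 43919 - 3824.172 = 40094.83 kJ/kg


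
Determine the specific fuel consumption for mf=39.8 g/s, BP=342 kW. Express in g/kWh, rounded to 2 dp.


SFC = (mf / BP) * 3600
Rate = 39.8 / 342 = 0.116374 g/(s*kW)
SFC = 0.116374 * 3600 = 418.95 g/kWh


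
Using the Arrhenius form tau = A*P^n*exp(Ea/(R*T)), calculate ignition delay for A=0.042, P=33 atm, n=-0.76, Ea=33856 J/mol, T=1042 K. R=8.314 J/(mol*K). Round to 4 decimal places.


tau = A * P^n * exp(Ea/(R*T))
P^n = 33^(-0.76) = 0.07013413
Ea/(R*T) = 33856/(8.314*1042) = 3.908030
exp(Ea/(R*T)) = 49.800756
tau = 0.042 * 0.07013413 * 49.800756 = 0.1467 ms


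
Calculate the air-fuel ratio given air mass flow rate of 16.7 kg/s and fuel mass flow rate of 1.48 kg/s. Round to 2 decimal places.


AFR = m_air / m_fuel
AFR = 16.7 / 1.48 = 11.28


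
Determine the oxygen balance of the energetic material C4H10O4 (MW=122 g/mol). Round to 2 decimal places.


OB = -1600 * (2C + H/2 - O) / MW
Inner = 2*4 + 10/2 - 4 = 9.00
OB = -1600 * 9.00 / 122 = -118.03%


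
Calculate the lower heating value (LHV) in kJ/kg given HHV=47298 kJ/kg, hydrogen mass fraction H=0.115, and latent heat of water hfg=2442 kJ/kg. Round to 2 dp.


LHV = HHV - hfg * 9 * H
Water correction = 2442 * 9 * 0.115 = 2527.470 kJ/kg
LHV = 47298 - 2527.470 = 44770.53 kJ/kg


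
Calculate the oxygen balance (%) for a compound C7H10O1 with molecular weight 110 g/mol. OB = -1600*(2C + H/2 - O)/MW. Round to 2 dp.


OB = -1600 * (2C + H/2 - O) / MW
Inner = 2*7 + 10/2 - 1 = 18.00
OB = -1600 * 18.00 / 110 = -261.82%


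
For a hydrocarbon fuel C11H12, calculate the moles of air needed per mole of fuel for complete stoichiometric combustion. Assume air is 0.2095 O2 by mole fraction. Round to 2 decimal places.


Balanced combustion: C11H12 + 14 O2 -> 11 CO2 + 6 H2O
O2 needed = C + H/4 = 11 + 12/4 = 14.00 moles
Air moles = O2 / 0.2095 = 14.00 / 0.2095 = 66.83 moles air


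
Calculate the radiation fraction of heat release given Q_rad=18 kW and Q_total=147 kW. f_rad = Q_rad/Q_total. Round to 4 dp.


f_rad = Q_rad / Q_total
f_rad = 18 / 147 = 0.1224


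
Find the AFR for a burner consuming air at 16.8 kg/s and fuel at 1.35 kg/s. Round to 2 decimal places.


AFR = m_air / m_fuel
AFR = 16.8 / 1.35 = 12.44


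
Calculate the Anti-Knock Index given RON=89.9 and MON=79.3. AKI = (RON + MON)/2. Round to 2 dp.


AKI = (RON + MON) / 2
AKI = (89.9 + 79.3) / 2
AKI = 169.2 / 2 = 84.60


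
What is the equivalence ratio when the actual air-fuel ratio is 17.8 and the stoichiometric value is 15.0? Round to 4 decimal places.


phi = AFR_stoich / AFR_actual
phi = 15.0 / 17.8 = 0.8427


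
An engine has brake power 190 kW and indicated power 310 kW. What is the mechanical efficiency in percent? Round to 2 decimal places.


eta_mech = (BP / IP) * 100
Ratio = 190 / 310 = 0.6129
eta_mech = 0.6129 * 100 = 61.29%


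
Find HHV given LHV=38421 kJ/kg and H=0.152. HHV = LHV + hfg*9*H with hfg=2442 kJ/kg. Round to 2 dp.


HHV = LHV + hfg * 9 * H
Water addition = 2442 * 9 * 0.152 = 3340.656 kJ/kg
HHV = 38421 + 3340.656 = 41761.66 kJ/kg


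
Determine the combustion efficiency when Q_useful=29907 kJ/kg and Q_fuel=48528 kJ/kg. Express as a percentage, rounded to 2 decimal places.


Efficiency = (Q_useful / Q_fuel) * 100
Efficiency = (29907 / 48528) * 100
Efficiency = 0.6163 * 100 = 61.63%


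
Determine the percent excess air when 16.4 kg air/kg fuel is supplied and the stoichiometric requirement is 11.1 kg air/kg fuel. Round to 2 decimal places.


Excess air = actual - stoichiometric = 16.4 - 11.1 = 5.30 kg/kg fuel
Excess air % = (excess / stoich) * 100 = (5.30 / 11.1) * 100 = 47.75%


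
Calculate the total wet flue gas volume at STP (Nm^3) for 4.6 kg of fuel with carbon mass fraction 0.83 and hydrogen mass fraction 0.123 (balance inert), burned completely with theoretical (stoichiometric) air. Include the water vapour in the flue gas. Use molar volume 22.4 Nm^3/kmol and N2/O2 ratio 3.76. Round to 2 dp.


Per kg fuel: CO2 = (C/12 kmol)*22.4 = (0.83/12)*22.4 = 1.54933 Nm^3
Per kg fuel: H2O = (H/2 kmol)*22.4 = (0.123/2)*22.4 = 1.37760 Nm^3
O2 needed per kg fuel = C/12 + H/4 = 0.83/12 + 0.123/4 = 0.09991667 kmol
Per kg fuel: N2 = O2*3.76*22.4 = 0.09991667*3.76*22.4 = 8.41538 Nm^3
Total per kg = 1.54933 + 1.37760 + 8.41538 = 11.34231 Nm^3
Total = 11.34231 * 4.6 = 52.17 Nm^3


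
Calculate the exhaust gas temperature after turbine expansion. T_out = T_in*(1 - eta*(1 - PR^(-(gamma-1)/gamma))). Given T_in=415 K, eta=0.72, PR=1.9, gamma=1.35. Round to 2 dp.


T_out = T_in * (1 - eta * (1 - PR^(-(gamma-1)/gamma)))
Exponent = -(1.35-1)/1.35 = -0.25925926
PR^exp = 1.9^(-0.25925926) = 0.84670193
Factor = 1 - 0.72*(1 - 0.84670193) = 0.88962539
T_out = 415 * 0.88962539 = 369.19 K


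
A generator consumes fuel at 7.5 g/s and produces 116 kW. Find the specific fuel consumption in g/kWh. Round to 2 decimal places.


SFC = (mf / BP) * 3600
Rate = 7.5 / 116 = 0.064655 g/(s*kW)
SFC = 0.064655 * 3600 = 232.76 g/kWh


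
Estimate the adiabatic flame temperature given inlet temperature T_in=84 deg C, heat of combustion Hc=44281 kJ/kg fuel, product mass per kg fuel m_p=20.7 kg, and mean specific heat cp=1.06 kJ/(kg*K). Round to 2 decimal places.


T_ad = T_in + Hc / (m_p * cp)
Denominator = 20.7 * 1.06 = 21.9420
Temperature rise = 44281 / 21.9420 = 2018.09 K
T_ad = 84 + 2018.09 = 2102.09 deg C


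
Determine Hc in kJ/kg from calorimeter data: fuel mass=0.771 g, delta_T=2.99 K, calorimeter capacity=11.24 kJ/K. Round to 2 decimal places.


Hc = C_cal * delta_T / m_fuel
Q_released = 11.24 * 2.99 = 33.6076 kJ
m_fuel = 0.771 g = 0.771/1000 kg = 0.000771 kg
Hc = 33.6076 / 0.000771 = 43589.62 kJ/kg


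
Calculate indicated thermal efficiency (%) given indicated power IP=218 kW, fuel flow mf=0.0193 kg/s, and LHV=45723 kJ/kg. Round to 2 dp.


eta_ith = (IP / (mf * LHV)) * 100
Denominator = 0.0193 * 45723 = 882.4539 kW
eta_ith = (218 / 882.4539) * 100 = 24.70%


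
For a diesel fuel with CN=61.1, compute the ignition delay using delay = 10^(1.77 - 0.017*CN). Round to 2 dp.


delay = 10^(1.77 - 0.017*CN)
Exponent = 1.77 - 0.017*61.1 = 0.7313
delay = 10^0.7313 = 5.39 ms


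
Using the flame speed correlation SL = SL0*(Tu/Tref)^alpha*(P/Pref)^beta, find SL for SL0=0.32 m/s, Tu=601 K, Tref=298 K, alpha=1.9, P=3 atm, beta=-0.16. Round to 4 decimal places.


SL = SL0 * (Tu/Tref)^alpha * (P/Pref)^beta
T ratio = 601/298 = 2.01677852
(T ratio)^alpha = 2.01677852^1.9 = 3.791845
(P/Pref)^beta = 3^(-0.16) = 0.838804
SL = 0.32 * 3.791845 * 0.838804 = 1.0178 m/s


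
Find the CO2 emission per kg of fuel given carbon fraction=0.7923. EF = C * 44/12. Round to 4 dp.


EF = C_frac * (M_CO2 / M_C)
EF = 0.7923 * (44/12)
EF = 0.7923 * 3.666667 = 2.9051 kg_CO2/kg_fuel


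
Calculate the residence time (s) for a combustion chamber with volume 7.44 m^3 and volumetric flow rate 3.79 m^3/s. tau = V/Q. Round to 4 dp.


tau = V / Q_flow
tau = 7.44 / 3.79 = 1.9631 s


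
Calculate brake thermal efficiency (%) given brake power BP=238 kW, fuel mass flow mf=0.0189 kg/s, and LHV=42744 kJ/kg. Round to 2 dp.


eta_BTE = (BP / (mf * LHV)) * 100
Denominator = 0.0189 * 42744 = 807.8616 kW
eta_BTE = (238 / 807.8616) * 100 = 29.46%


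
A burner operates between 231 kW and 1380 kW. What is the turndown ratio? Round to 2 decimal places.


TDR = Q_max / Q_min
TDR = 1380 / 231 = 5.97


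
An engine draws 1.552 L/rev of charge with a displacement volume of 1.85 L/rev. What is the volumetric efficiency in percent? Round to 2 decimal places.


eta_v = (V_actual / V_disp) * 100
Ratio = 1.552 / 1.85 = 0.8389
eta_v = 0.8389 * 100 = 83.89%


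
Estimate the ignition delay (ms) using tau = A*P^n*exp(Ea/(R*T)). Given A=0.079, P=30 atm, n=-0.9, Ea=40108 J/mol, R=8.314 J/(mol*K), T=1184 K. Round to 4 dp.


tau = A * P^n * exp(Ea/(R*T))
P^n = 30^(-0.9) = 0.04683719
Ea/(R*T) = 40108/(8.314*1184) = 4.074453
exp(Ea/(R*T)) = 58.818282
tau = 0.079 * 0.04683719 * 58.818282 = 0.2176 ms


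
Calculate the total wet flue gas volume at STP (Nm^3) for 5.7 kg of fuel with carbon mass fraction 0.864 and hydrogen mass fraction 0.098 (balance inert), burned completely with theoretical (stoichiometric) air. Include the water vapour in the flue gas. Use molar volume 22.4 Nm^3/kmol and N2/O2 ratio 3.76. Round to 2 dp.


Per kg fuel: CO2 = (C/12 kmol)*22.4 = (0.864/12)*22.4 = 1.61280 Nm^3
Per kg fuel: H2O = (H/2 kmol)*22.4 = (0.098/2)*22.4 = 1.09760 Nm^3
O2 needed per kg fuel = C/12 + H/4 = 0.864/12 + 0.098/4 = 0.09650000 kmol
Per kg fuel: N2 = O2*3.76*22.4 = 0.09650000*3.76*22.4 = 8.12762 Nm^3
Total per kg = 1.61280 + 1.09760 + 8.12762 = 10.83802 Nm^3
Total = 10.83802 * 5.7 = 61.78 Nm^3


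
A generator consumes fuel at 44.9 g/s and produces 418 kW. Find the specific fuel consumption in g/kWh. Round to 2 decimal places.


SFC = (mf / BP) * 3600
Rate = 44.9 / 418 = 0.107416 g/(s*kW)
SFC = 0.107416 * 3600 = 386.70 g/kWh


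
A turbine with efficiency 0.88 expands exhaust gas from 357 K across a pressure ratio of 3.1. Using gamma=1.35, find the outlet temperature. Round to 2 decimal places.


T_out = T_in * (1 - eta * (1 - PR^(-(gamma-1)/gamma)))
Exponent = -(1.35-1)/1.35 = -0.25925926
PR^exp = 3.1^(-0.25925926) = 0.74577862
Factor = 1 - 0.88*(1 - 0.74577862) = 0.77628519
T_out = 357 * 0.77628519 = 277.13 K


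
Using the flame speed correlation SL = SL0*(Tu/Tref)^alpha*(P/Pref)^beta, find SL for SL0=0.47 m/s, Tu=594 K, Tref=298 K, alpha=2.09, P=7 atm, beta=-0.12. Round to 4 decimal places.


SL = SL0 * (Tu/Tref)^alpha * (P/Pref)^beta
T ratio = 594/298 = 1.99328859
(T ratio)^alpha = 1.99328859^2.09 = 4.227676
(P/Pref)^beta = 7^(-0.12) = 0.791750
SL = 0.47 * 4.227676 * 0.791750 = 1.5732 m/s


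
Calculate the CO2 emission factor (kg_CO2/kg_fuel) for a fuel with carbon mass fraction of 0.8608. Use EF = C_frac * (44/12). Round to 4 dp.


EF = C_frac * (M_CO2 / M_C)
EF = 0.8608 * (44/12)
EF = 0.8608 * 3.666667 = 3.1563 kg_CO2/kg_fuel


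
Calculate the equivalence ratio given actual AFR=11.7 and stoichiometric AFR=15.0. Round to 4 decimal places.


phi = AFR_stoich / AFR_actual
phi = 15.0 / 11.7 = 1.2821


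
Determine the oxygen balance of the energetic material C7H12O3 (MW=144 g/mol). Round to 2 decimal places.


OB = -1600 * (2C + H/2 - O) / MW
Inner = 2*7 + 12/2 - 3 = 17.00
OB = -1600 * 17.00 / 144 = -188.89%


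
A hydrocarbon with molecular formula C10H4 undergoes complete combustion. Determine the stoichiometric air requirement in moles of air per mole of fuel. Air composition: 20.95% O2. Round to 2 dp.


Balanced combustion: C10H4 + 11 O2 -> 10 CO2 + 2 H2O
O2 needed = C + H/4 = 10 + 4/4 = 11.00 moles
Air moles = O2 / 0.2095 = 11.00 / 0.2095 = 52.51 moles air


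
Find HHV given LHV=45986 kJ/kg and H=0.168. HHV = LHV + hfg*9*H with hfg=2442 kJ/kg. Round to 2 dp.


HHV = LHV + hfg * 9 * H
Water addition = 2442 * 9 * 0.168 = 3692.304 kJ/kg
HHV = 45986 + 3692.304 = 49678.30 kJ/kg


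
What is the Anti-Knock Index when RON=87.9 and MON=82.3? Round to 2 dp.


AKI = (RON + MON) / 2
AKI = (87.9 + 82.3) / 2
AKI = 170.2 / 2 = 85.10


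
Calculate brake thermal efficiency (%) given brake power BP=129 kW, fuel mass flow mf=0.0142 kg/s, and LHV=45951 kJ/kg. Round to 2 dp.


eta_BTE = (BP / (mf * LHV)) * 100
Denominator = 0.0142 * 45951 = 652.5042 kW
eta_BTE = (129 / 652.5042) * 100 = 19.77%


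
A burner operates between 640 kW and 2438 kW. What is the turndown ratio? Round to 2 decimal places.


TDR = Q_max / Q_min
TDR = 2438 / 640 = 3.81


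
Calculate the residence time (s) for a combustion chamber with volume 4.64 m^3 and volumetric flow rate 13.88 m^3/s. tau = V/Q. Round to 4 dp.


tau = V / Q_flow
tau = 4.64 / 13.88 = 0.3343 s


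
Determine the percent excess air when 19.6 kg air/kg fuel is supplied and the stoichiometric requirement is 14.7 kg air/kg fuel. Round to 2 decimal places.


Excess air = actual - stoichiometric = 19.6 - 14.7 = 4.90 kg/kg fuel
Excess air % = (excess / stoich) * 100 = (4.90 / 14.7) * 100 = 33.33%


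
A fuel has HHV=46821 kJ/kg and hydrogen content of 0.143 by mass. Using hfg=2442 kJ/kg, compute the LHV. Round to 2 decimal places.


LHV = HHV - hfg * 9 * H
Water correction = 2442 * 9 * 0.143 = 3142.854 kJ/kg
LHV = 46821 - 3142.854 = 43678.15 kJ/kg


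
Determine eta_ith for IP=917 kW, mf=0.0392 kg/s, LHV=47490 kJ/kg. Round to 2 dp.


eta_ith = (IP / (mf * LHV)) * 100
Denominator = 0.0392 * 47490 = 1861.6080 kW
eta_ith = (917 / 1861.6080) * 100 = 49.26%


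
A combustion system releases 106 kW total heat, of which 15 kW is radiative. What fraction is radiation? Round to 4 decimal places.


f_rad = Q_rad / Q_total
f_rad = 15 / 106 = 0.1415


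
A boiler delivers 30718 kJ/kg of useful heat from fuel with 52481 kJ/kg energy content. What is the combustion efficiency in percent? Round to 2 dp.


Efficiency = (Q_useful / Q_fuel) * 100
Efficiency = (30718 / 52481) * 100
Efficiency = 0.5853 * 100 = 58.53%


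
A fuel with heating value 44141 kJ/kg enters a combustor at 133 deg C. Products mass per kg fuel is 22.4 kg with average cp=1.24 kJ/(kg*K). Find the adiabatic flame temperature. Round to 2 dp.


T_ad = T_in + Hc / (m_p * cp)
Denominator = 22.4 * 1.24 = 27.7760
Temperature rise = 44141 / 27.7760 = 1589.18 K
T_ad = 133 + 1589.18 = 1722.18 deg C


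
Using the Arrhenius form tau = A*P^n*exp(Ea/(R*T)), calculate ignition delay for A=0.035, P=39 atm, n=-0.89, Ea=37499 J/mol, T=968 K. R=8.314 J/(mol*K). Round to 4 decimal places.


tau = A * P^n * exp(Ea/(R*T))
P^n = 39^(-0.89) = 0.03836653
Ea/(R*T) = 37499/(8.314*968) = 4.659446
exp(Ea/(R*T)) = 105.577605
tau = 0.035 * 0.03836653 * 105.577605 = 0.1418 ms


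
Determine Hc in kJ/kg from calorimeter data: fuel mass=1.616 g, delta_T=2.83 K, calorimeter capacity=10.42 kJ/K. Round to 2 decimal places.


Hc = C_cal * delta_T / m_fuel
Q_released = 10.42 * 2.83 = 29.4886 kJ
m_fuel = 1.616 g = 1.616/1000 kg = 0.001616 kg
Hc = 29.4886 / 0.001616 = 18247.90 kJ/kg


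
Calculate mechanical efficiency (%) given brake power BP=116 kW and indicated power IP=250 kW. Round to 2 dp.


eta_mech = (BP / IP) * 100
Ratio = 116 / 250 = 0.4640
eta_mech = 0.4640 * 100 = 46.40%


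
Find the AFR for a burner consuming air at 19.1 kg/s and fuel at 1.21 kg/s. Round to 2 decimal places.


AFR = m_air / m_fuel
AFR = 19.1 / 1.21 = 15.79


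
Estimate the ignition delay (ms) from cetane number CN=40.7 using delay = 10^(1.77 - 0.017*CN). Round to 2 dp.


delay = 10^(1.77 - 0.017*CN)
Exponent = 1.77 - 0.017*40.7 = 1.0781
delay = 10^1.0781 = 11.97 ms


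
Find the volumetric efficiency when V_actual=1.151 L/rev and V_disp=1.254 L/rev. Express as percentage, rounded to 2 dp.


eta_v = (V_actual / V_disp) * 100
Ratio = 1.151 / 1.254 = 0.9179
eta_v = 0.9179 * 100 = 91.79%


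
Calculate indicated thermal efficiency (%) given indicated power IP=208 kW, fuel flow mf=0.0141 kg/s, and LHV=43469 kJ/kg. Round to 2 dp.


eta_ith = (IP / (mf * LHV)) * 100
Denominator = 0.0141 * 43469 = 612.9129 kW
eta_ith = (208 / 612.9129) * 100 = 33.94%


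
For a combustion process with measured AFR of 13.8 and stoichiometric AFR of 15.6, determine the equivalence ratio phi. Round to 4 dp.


phi = AFR_stoich / AFR_actual
phi = 15.6 / 13.8 = 1.1304


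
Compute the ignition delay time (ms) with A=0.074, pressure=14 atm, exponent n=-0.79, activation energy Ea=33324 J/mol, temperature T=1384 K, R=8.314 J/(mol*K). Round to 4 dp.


tau = A * P^n * exp(Ea/(R*T))
P^n = 14^(-0.79) = 0.12432511
Ea/(R*T) = 33324/(8.314*1384) = 2.896083
exp(Ea/(R*T)) = 18.103098
tau = 0.074 * 0.12432511 * 18.103098 = 0.1665 ms


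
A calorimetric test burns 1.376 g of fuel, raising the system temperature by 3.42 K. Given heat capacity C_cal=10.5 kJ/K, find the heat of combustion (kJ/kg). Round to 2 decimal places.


Hc = C_cal * delta_T / m_fuel
Q_released = 10.5 * 3.42 = 35.9100 kJ
m_fuel = 1.376 g = 1.376/1000 kg = 0.001376 kg
Hc = 35.9100 / 0.001376 = 26097.38 kJ/kg


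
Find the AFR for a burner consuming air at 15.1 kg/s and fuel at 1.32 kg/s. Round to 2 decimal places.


AFR = m_air / m_fuel
AFR = 15.1 / 1.32 = 11.44


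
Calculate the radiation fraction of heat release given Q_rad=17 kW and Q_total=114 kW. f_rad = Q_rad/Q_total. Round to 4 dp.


f_rad = Q_rad / Q_total
f_rad = 17 / 114 = 0.1491


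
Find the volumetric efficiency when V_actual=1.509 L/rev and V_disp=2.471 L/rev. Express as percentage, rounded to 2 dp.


eta_v = (V_actual / V_disp) * 100
Ratio = 1.509 / 2.471 = 0.6107
eta_v = 0.6107 * 100 = 61.07%


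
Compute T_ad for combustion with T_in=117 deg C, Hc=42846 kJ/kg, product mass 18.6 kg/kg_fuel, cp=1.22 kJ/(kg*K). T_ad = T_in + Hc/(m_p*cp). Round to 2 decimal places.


T_ad = T_in + Hc / (m_p * cp)
Denominator = 18.6 * 1.22 = 22.6920
Temperature rise = 42846 / 22.6920 = 1888.15 K
T_ad = 117 + 1888.15 = 2005.15 deg C


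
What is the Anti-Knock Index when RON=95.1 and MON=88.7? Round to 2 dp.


AKI = (RON + MON) / 2
AKI = (95.1 + 88.7) / 2
AKI = 183.8 / 2 = 91.90


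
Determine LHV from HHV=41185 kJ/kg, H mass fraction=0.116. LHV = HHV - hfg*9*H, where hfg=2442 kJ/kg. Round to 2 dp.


LHV = HHV - hfg * 9 * H
Water correction = 2442 * 9 * 0.116 = 2549.448 kJ/kg
LHV = 41185 - 2549.448 = 38635.55 kJ/kg


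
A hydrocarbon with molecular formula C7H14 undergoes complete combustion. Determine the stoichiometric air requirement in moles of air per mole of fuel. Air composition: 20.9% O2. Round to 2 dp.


Balanced combustion: C7H14 + 10.5 O2 -> 7 CO2 + 7 H2O
O2 needed = C + H/4 = 7 + 14/4 = 10.50 moles
Air moles = O2 / 0.209 = 10.50 / 0.209 = 50.24 moles air


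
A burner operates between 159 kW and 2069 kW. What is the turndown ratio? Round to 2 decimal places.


TDR = Q_max / Q_min
TDR = 2069 / 159 = 13.01


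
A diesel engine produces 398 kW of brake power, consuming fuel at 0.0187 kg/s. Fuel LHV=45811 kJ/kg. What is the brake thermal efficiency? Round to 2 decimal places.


eta_BTE = (BP / (mf * LHV)) * 100
Denominator = 0.0187 * 45811 = 856.6657 kW
eta_BTE = (398 / 856.6657) * 100 = 46.46%


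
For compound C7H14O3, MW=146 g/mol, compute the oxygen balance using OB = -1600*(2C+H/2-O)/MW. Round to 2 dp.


OB = -1600 * (2C + H/2 - O) / MW
Inner = 2*7 + 14/2 - 3 = 18.00
OB = -1600 * 18.00 / 146 = -197.26%


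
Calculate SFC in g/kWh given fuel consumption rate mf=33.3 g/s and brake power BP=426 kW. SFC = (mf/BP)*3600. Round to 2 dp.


SFC = (mf / BP) * 3600
Rate = 33.3 / 426 = 0.078169 g/(s*kW)
SFC = 0.078169 * 3600 = 281.41 g/kWh


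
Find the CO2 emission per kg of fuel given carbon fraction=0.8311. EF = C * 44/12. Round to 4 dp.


EF = C_frac * (M_CO2 / M_C)
EF = 0.8311 * (44/12)
EF = 0.8311 * 3.666667 = 3.0474 kg_CO2/kg_fuel


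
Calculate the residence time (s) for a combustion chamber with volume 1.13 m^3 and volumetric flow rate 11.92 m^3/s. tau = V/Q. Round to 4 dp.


tau = V / Q_flow
tau = 1.13 / 11.92 = 0.0948 s


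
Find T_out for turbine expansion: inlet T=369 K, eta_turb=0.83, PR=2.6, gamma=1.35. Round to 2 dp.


T_out = T_in * (1 - eta * (1 - PR^(-(gamma-1)/gamma)))
Exponent = -(1.35-1)/1.35 = -0.25925926
PR^exp = 2.6^(-0.25925926) = 0.78057442
Factor = 1 - 0.83*(1 - 0.78057442) = 0.81787677
T_out = 369 * 0.81787677 = 301.80 K


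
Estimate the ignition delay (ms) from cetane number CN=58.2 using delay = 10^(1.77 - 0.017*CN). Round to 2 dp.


delay = 10^(1.77 - 0.017*CN)
Exponent = 1.77 - 0.017*58.2 = 0.7806
delay = 10^0.7806 = 6.03 ms


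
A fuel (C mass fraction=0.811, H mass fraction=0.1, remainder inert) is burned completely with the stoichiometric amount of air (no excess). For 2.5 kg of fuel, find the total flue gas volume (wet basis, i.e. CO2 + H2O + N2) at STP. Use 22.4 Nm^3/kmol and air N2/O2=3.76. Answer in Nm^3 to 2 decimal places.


Per kg fuel: CO2 = (C/12 kmol)*22.4 = (0.811/12)*22.4 = 1.51387 Nm^3
Per kg fuel: H2O = (H/2 kmol)*22.4 = (0.1/2)*22.4 = 1.12000 Nm^3
O2 needed per kg fuel = C/12 + H/4 = 0.811/12 + 0.1/4 = 0.09258333 kmol
Per kg fuel: N2 = O2*3.76*22.4 = 0.09258333*3.76*22.4 = 7.79774 Nm^3
Total per kg = 1.51387 + 1.12000 + 7.79774 = 10.43161 Nm^3
Total = 10.43161 * 2.5 = 26.08 Nm^3


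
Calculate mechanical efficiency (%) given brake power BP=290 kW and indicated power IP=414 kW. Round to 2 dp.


eta_mech = (BP / IP) * 100
Ratio = 290 / 414 = 0.7005
eta_mech = 0.7005 * 100 = 70.05%


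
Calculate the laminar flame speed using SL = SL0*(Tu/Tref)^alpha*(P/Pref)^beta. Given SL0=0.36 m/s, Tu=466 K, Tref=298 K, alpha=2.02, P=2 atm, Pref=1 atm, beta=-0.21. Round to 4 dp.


SL = SL0 * (Tu/Tref)^alpha * (P/Pref)^beta
T ratio = 466/298 = 1.56375839
(T ratio)^alpha = 1.56375839^2.02 = 2.467304
(P/Pref)^beta = 2^(-0.21) = 0.864537
SL = 0.36 * 2.467304 * 0.864537 = 0.7679 m/s


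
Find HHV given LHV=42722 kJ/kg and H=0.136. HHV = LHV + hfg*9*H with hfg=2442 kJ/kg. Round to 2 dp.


HHV = LHV + hfg * 9 * H
Water addition = 2442 * 9 * 0.136 = 2989.008 kJ/kg
HHV = 42722 + 2989.008 = 45711.01 kJ/kg


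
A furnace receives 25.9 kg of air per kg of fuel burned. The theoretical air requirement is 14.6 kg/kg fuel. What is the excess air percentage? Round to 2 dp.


Excess air = actual - stoichiometric = 25.9 - 14.6 = 11.30 kg/kg fuel
Excess air % = (excess / stoich) * 100 = (11.30 / 14.6) * 100 = 77.40%


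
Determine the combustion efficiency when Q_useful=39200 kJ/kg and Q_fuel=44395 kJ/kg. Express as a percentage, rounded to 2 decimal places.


Efficiency = (Q_useful / Q_fuel) * 100
Efficiency = (39200 / 44395) * 100
Efficiency = 0.8830 * 100 = 88.30%


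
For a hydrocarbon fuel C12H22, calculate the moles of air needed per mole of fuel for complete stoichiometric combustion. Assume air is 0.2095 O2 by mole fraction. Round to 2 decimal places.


Balanced combustion: C12H22 + 17.5 O2 -> 12 CO2 + 11 H2O
O2 needed = C + H/4 = 12 + 22/4 = 17.50 moles
Air moles = O2 / 0.2095 = 17.50 / 0.2095 = 83.53 moles air


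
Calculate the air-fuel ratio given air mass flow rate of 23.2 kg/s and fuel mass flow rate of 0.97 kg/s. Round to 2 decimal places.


AFR = m_air / m_fuel
AFR = 23.2 / 0.97 = 23.92


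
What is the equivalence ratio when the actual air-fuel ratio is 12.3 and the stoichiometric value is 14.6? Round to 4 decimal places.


phi = AFR_stoich / AFR_actual
phi = 14.6 / 12.3 = 1.1870


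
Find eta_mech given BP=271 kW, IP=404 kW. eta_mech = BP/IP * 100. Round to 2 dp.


eta_mech = (BP / IP) * 100
Ratio = 271 / 404 = 0.6708
eta_mech = 0.6708 * 100 = 67.08%


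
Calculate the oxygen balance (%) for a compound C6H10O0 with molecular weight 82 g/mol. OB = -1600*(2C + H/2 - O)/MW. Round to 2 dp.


OB = -1600 * (2C + H/2 - O) / MW
Inner = 2*6 + 10/2 - 0 = 17.00
OB = -1600 * 17.00 / 82 = -331.71%


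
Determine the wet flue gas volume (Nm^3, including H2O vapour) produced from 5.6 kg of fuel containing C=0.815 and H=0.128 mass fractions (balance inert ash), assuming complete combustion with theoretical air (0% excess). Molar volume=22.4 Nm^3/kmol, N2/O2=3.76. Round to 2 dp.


Per kg fuel: CO2 = (C/12 kmol)*22.4 = (0.815/12)*22.4 = 1.52133 Nm^3
Per kg fuel: H2O = (H/2 kmol)*22.4 = (0.128/2)*22.4 = 1.43360 Nm^3
O2 needed per kg fuel = C/12 + H/4 = 0.815/12 + 0.128/4 = 0.09991667 kmol
Per kg fuel: N2 = O2*3.76*22.4 = 0.09991667*3.76*22.4 = 8.41538 Nm^3
Total per kg = 1.52133 + 1.43360 + 8.41538 = 11.37031 Nm^3
Total = 11.37031 * 5.6 = 63.67 Nm^3


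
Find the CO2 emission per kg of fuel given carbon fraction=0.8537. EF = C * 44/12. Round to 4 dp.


EF = C_frac * (M_CO2 / M_C)
EF = 0.8537 * (44/12)
EF = 0.8537 * 3.666667 = 3.1302 kg_CO2/kg_fuel


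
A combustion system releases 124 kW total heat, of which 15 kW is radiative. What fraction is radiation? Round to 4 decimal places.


f_rad = Q_rad / Q_total
f_rad = 15 / 124 = 0.1210


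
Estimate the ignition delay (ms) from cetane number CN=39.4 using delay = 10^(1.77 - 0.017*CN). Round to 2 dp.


delay = 10^(1.77 - 0.017*CN)
Exponent = 1.77 - 0.017*39.4 = 1.1002
delay = 10^1.1002 = 12.60 ms


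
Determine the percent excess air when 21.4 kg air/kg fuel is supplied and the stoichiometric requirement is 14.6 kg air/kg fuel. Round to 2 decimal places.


Excess air = actual - stoichiometric = 21.4 - 14.6 = 6.80 kg/kg fuel
Excess air % = (excess / stoich) * 100 = (6.80 / 14.6) * 100 = 46.58%


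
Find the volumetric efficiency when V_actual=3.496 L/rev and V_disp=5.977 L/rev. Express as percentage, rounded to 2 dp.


eta_v = (V_actual / V_disp) * 100
Ratio = 3.496 / 5.977 = 0.5849
eta_v = 0.5849 * 100 = 58.49%


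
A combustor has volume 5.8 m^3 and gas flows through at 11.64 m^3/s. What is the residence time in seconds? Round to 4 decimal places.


tau = V / Q_flow
tau = 5.8 / 11.64 = 0.4983 s


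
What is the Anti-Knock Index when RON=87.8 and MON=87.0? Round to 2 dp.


AKI = (RON + MON) / 2
AKI = (87.8 + 87.0) / 2
AKI = 174.8 / 2 = 87.40


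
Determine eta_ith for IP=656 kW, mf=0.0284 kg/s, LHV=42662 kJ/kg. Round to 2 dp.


eta_ith = (IP / (mf * LHV)) * 100
Denominator = 0.0284 * 42662 = 1211.6008 kW
eta_ith = (656 / 1211.6008) * 100 = 54.14%


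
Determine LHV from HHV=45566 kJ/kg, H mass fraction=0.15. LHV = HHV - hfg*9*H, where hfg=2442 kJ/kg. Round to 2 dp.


LHV = HHV - hfg * 9 * H
Water correction = 2442 * 9 * 0.15 = 3296.700 kJ/kg
LHV = 45566 - 3296.700 = 42269.30 kJ/kg
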